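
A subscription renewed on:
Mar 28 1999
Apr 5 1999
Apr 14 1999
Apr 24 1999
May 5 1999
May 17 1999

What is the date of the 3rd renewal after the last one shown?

Jun 28 1999

The spacing grows by 1 each time: 8, 9, 10, 11, 12 days.
Next gap: 13 days. May 17 1999 + 13 days = May 30 1999.
Next gap: 14 days. May 30 1999 + 14 days = Jun 13 1999.
Next gap: 15 days. Jun 13 1999 + 15 days = Jun 28 1999.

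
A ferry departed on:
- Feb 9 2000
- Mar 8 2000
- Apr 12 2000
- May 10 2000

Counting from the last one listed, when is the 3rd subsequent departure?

Aug 9 2000

All dates are Wednesdays, 28, 35, 28 days apart.
Specifically, the 2nd Wednesday of each month.
June 2000 — 2nd Wednesday is Jun 14 2000.
2nd Wednesday of July 2000: Jul 12 2000.
2nd Wednesday of August 2000: Aug 9 2000.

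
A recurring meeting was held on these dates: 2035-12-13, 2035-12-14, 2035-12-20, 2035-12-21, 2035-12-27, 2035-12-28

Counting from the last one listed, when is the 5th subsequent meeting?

2036-01-17

The gap pattern 1, 6, 1, 6, 1 repeats every 2 events.
These are the Thursdays and Fridays of each week.
Next Thursday: 2036-01-03.
The following Friday is 2036-01-04.
The following Thursday is 2036-01-10.
Next Friday: 2036-01-11.
Next Thursday: 2036-01-17.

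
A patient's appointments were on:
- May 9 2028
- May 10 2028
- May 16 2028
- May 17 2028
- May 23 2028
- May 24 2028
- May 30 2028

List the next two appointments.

May 31 2028, Jun 6 2028

Every event lands on a Tuesday or Wednesday (gaps cycle 1, 6, 1, 6, 1, 6).
So the schedule is: every Tuesday and Wednesday.
The following Wednesday is May 31 2028.
The following Tuesday is Jun 6 2028.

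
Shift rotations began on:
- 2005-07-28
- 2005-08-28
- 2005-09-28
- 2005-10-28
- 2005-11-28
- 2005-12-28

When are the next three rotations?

2006-01-28, 2006-02-28, 2006-03-28

The day-of-month is always 28 (31, 31, 30, 31, 30 days between events).
So this recurs on the 28th of each month.
January 2006: 2006-01-28.
February 2006: 2006-02-28.
March 2006: 2006-03-28.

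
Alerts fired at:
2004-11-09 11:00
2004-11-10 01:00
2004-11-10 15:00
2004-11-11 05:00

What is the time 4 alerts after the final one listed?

2004-11-13 13:00

The interval is a steady 14 hours (14, 14, 14).
2004-11-11 05:00 + 14 h = 2004-11-11 19:00.
2004-11-11 19:00 + 14 h = 2004-11-12 09:00.
2004-11-12 09:00 + 14 h = 2004-11-12 23:00.
2004-11-12 23:00 + 14 h = 2004-11-13 13:00.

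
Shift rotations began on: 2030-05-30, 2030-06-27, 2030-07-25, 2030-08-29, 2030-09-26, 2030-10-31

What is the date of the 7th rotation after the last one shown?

These are Thursdays with 28, 28, 35, 28, 35-day gaps.
Each is the final Thursday of its month — 2030-05-30 is past the 28th, so '4th Thursday' doesn't fit.
Last Thursday of November 2030: 2030-11-28.
December 2030 ends with Thursday 2030-12-26.
Last Thursday of January 2031: 2031-01-30.
February 2031 ends with Thursday 2031-02-27.
Last Thursday of March 2031: 2031-03-27.
Last Thursday of April 2031: 2031-04-24.
May 2031 ends with Thursday 2031-05-29.

2031-05-29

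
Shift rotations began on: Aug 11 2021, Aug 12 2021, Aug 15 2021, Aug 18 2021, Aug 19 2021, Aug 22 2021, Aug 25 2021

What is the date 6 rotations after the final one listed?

The gap pattern 1, 3, 3, 1, 3, 3 repeats every 3 events.
These are the Wednesdays, Thursdays and Sundays of each week.
The following Thursday is Aug 26 2021.
The following Sunday is Aug 29 2021.
Next Wednesday: Sep 1 2021.
The following Thursday is Sep 2 2021.
Next Sunday: Sep 5 2021.
Next Wednesday: Sep 8 2021.

Sep 8 2021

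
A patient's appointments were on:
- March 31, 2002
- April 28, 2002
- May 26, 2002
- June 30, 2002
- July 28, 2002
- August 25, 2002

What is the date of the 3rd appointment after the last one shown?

All Sundays; the gaps (28, 28, 35, 28, 28) vary with month length.
This is the last Sunday of each month.
Last Sunday of September 2002: September 29, 2002.
Last Sunday of October 2002: October 27, 2002.
November 2002 ends with Sunday November 24, 2002.

November 24, 2002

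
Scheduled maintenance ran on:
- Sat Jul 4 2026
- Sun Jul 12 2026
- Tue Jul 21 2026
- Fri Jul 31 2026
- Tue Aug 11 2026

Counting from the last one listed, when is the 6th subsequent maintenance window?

Fri Nov 6 2026

Intervals are 8, 9, 10, 11 days — an arithmetic progression with common difference 1.
Next gap: 12 days. Tue Aug 11 2026 + 12 days = Sun Aug 23 2026.
Next gap: 13 days. Sun Aug 23 2026 + 13 days = Sat Sep 5 2026.
Next gap: 14 days. Sat Sep 5 2026 + 14 days = Sat Sep 19 2026.
Next gap: 15 days. Sat Sep 19 2026 + 15 days = Sun Oct 4 2026.
Next gap: 16 days. Sun Oct 4 2026 + 16 days = Tue Oct 20 2026.
Next gap: 17 days. Tue Oct 20 2026 + 17 days = Fri Nov 6 2026.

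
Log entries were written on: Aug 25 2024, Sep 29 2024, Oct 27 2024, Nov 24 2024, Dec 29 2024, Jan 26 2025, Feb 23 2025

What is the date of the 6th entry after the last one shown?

Aug 31 2025

These are Sundays with 35, 28, 28, 35, 28, 28-day gaps.
Each is the final Sunday of its month — Sep 29 2024 is past the 28th, so '4th Sunday' doesn't fit.
Last Sunday of March 2025: Mar 30 2025.
Last Sunday of April 2025: Apr 27 2025.
May 2025 ends with Sunday May 25 2025.
Last Sunday of June 2025: Jun 29 2025.
July 2025 ends with Sunday Jul 27 2025.
Last Sunday of August 2025: Aug 31 2025.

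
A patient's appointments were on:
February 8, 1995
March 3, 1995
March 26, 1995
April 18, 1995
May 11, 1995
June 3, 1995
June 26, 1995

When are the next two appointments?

The spacing is 23, 23, 23, 23, 23, 23 days — always 23 days.
June 26, 1995 + 23 days = July 19, 1995.
July 19, 1995 + 23 days = August 11, 1995.

July 19, 1995; August 11, 1995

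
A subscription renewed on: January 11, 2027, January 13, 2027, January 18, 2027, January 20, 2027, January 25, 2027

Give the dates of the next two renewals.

Every event lands on a Monday or Wednesday (gaps cycle 2, 5, 2, 5).
So the schedule is: every Monday and Wednesday.
Next Wednesday: January 27, 2027.
Next Monday: February 1, 2027.

January 27, 2027; February 1, 2027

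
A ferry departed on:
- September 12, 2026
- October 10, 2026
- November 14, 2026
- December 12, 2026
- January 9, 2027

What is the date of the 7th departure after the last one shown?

August 14, 2027

Gaps: 28, 35, 28, 28 days — a mix of 28 and 35. Every date is a Saturday.
Each is the 2nd Saturday of its month.
February 2027 — 2nd Saturday is February 13, 2027.
2nd Saturday of March 2027: March 13, 2027.
2nd Saturday of April 2027: April 10, 2027.
May 2027 — 2nd Saturday is May 8, 2027.
June 2027 — 2nd Saturday is June 12, 2027.
July 2027 — 2nd Saturday is July 10, 2027.
August 2027 — 2nd Saturday is August 14, 2027.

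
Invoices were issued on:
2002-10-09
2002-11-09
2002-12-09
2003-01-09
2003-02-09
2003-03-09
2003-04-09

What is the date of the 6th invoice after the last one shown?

Each date is the 9th; the gaps (31, 30, 31, 31, 28, 31) track the month lengths.
The rule is the 9th of each month.
May 2003: 2003-05-09.
June 2003: 2003-06-09.
July 2003: 2003-07-09.
Next: August 2003 → 2003-08-09.
Next: September 2003 → 2003-09-09.
Next: October 2003 → 2003-10-09.

2003-10-09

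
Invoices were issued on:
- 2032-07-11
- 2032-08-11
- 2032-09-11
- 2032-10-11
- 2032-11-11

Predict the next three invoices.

2032-12-11, 2033-01-11, 2033-02-11

Gaps: 31, 31, 30, 31 days — not constant. Every event is on the 11th of the month.
Pattern: the 11th of each month.
December 2032: 2032-12-11.
January 2033: 2033-01-11.
February 2033: 2033-02-11.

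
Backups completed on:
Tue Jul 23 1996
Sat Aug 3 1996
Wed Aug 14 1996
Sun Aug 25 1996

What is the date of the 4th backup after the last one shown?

Tue Oct 8 1996

Every event comes 11 days after the last (11, 11, 11).
Sun Aug 25 1996 + 11 days = Thu Sep 5 1996.
Thu Sep 5 1996 + 11 days = Mon Sep 16 1996.
Mon Sep 16 1996 + 11 days = Fri Sep 27 1996.
Fri Sep 27 1996 + 11 days = Tue Oct 8 1996.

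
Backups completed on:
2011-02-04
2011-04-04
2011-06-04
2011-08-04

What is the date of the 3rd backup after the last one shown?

The day-of-month is always 4 (59, 61, 61 days between events).
So this recurs on the 4th of every 2 months.
October 2011: 2011-10-04.
Next: December 2011 → 2011-12-04.
February 2012: 2012-02-04.

2012-02-04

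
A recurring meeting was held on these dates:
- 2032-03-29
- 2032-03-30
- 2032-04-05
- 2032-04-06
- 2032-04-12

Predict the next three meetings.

2032-04-13, 2032-04-19, 2032-04-20

Every event lands on a Monday or Tuesday (gaps cycle 1, 6, 1, 6).
So the schedule is: every Monday and Tuesday.
Next Tuesday: 2032-04-13.
Next Monday: 2032-04-19.
The following Tuesday is 2032-04-20.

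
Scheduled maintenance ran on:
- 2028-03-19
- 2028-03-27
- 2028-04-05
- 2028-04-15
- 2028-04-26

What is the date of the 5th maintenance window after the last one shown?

Gaps: 8, 9, 10, 11 days — each gap is 1 larger than the previous one.
Next gap: 12 days. 2028-04-26 + 12 days = 2028-05-08.
Next gap: 13 days. 2028-05-08 + 13 days = 2028-05-21.
Next gap: 14 days. 2028-05-21 + 14 days = 2028-06-04.
Next gap: 15 days. 2028-06-04 + 15 days = 2028-06-19.
Next gap: 16 days. 2028-06-19 + 16 days = 2028-07-05.

2028-07-05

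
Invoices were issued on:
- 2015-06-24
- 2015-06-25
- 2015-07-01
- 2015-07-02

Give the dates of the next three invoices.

Gaps: 1, 6, 1 days — not constant, but cyclic with period 2.
The events fall on every Wednesday and Thursday.
Next Wednesday: 2015-07-08.
The following Thursday is 2015-07-09.
Next Wednesday: 2015-07-15.

2015-07-08, 2015-07-09, 2015-07-15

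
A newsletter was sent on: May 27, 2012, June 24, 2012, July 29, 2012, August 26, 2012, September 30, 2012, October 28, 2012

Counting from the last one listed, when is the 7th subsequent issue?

May 26, 2013

Every date is a Sunday; gaps 28, 35, 28, 35, 28 days.
Each is the last Sunday of its month (at least one falls on the 29th or later, ruling out '4th Sunday').
Last Sunday of November 2012: November 25, 2012.
December 2012 ends with Sunday December 30, 2012.
Last Sunday of January 2013: January 27, 2013.
Last Sunday of February 2013: February 24, 2013.
March 2013 ends with Sunday March 31, 2013.
April 2013 ends with Sunday April 28, 2013.
Last Sunday of May 2013: May 26, 2013.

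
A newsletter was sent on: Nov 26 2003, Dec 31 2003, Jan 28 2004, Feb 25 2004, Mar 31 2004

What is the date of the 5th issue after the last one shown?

Aug 25 2004

These are Wednesdays with 35, 28, 28, 35-day gaps.
Each is the final Wednesday of its month — Dec 31 2003 is past the 28th, so '4th Wednesday' doesn't fit.
April 2004 ends with Wednesday Apr 28 2004.
May 2004 ends with Wednesday May 26 2004.
Last Wednesday of June 2004: Jun 30 2004.
July 2004 ends with Wednesday Jul 28 2004.
August 2004 ends with Wednesday Aug 25 2004.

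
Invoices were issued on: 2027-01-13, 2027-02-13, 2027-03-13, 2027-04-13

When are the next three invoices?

2027-05-13, 2027-06-13, 2027-07-13

Gaps: 31, 28, 31 days — not constant. Every event is on the 13th of the month.
Pattern: the 13th of each month.
Next: May 2027 → 2027-05-13.
Next: June 2027 → 2027-06-13.
July 2027: 2027-07-13.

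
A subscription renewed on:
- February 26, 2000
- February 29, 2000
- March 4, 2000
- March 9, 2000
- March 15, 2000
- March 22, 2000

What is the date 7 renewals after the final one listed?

Gaps: 3, 4, 5, 6, 7 days — each gap is 1 larger than the previous one.
Next gap: 8 days. March 22, 2000 + 8 days = March 30, 2000.
Next gap: 9 days. March 30, 2000 + 9 days = April 8, 2000.
Next gap: 10 days. April 8, 2000 + 10 days = April 18, 2000.
Next gap: 11 days. April 18, 2000 + 11 days = April 29, 2000.
Next gap: 12 days. April 29, 2000 + 12 days = May 11, 2000.
Next gap: 13 days. May 11, 2000 + 13 days = May 24, 2000.
Next gap: 14 days. May 24, 2000 + 14 days = June 7, 2000.

June 7, 2000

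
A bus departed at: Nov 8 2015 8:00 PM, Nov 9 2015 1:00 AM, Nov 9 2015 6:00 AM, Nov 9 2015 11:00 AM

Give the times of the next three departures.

Nov 9 2015 4:00 PM, Nov 9 2015 9:00 PM, Nov 10 2015 2:00 AM

Gaps: 5, 5, 5 hours — each event is 5 hours after the previous one.
Nov 9 2015 11:00 AM + 5 h = Nov 9 2015 4:00 PM.
Nov 9 2015 4:00 PM + 5 h = Nov 9 2015 9:00 PM.
Nov 9 2015 9:00 PM + 5 h = Nov 10 2015 2:00 AM.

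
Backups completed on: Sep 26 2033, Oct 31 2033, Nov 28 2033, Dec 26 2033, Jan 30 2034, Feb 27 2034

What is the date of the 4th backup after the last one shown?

Every date is a Monday; gaps 35, 28, 28, 35, 28 days.
Each is the last Monday of its month (at least one falls on the 29th or later, ruling out '4th Monday').
March 2034 ends with Monday Mar 27 2034.
Last Monday of April 2034: Apr 24 2034.
Last Monday of May 2034: May 29 2034.
Last Monday of June 2034: Jun 26 2034.

Jun 26 2034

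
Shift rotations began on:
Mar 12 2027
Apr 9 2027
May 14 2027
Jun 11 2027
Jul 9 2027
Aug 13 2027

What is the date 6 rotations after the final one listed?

Feb 11 2028

All dates are Fridays, 28, 35, 28, 28, 35 days apart.
Specifically, the 2nd Friday of each month.
2nd Friday of September 2027: Sep 10 2027.
October 2027 — 2nd Friday is Oct 8 2027.
2nd Friday of November 2027: Nov 12 2027.
December 2027 — 2nd Friday is Dec 10 2027.
January 2028 — 2nd Friday is Jan 14 2028.
February 2028 — 2nd Friday is Feb 11 2028.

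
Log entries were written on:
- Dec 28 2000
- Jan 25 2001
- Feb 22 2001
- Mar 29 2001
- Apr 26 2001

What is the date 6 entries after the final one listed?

All Thursdays; the gaps (28, 28, 35, 28) vary with month length.
This is the last Thursday of each month.
Last Thursday of May 2001: May 31 2001.
Last Thursday of June 2001: Jun 28 2001.
July 2001 ends with Thursday Jul 26 2001.
August 2001 ends with Thursday Aug 30 2001.
Last Thursday of September 2001: Sep 27 2001.
Last Thursday of October 2001: Oct 25 2001.

Oct 25 2001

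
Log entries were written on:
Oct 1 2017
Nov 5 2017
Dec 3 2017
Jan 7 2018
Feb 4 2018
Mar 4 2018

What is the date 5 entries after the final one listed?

Aug 5 2018

Gaps: 35, 28, 35, 28, 28 days — a mix of 28 and 35. Every date is a Sunday.
Each is the 1st Sunday of its month.
1st Sunday of April 2018: Apr 1 2018.
1st Sunday of May 2018: May 6 2018.
June 2018 — 1st Sunday is Jun 3 2018.
1st Sunday of July 2018: Jul 1 2018.
1st Sunday of August 2018: Aug 5 2018.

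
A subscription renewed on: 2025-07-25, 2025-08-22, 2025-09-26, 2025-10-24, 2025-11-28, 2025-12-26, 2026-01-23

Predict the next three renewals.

2026-02-27, 2026-03-27, 2026-04-24

These are Fridays at 28- or 35-day spacing (28, 35, 28, 35, 28, 28).
The pattern: 4th Friday of the month.
February 2026 — 4th Friday is 2026-02-27.
4th Friday of March 2026: 2026-03-27.
4th Friday of April 2026: 2026-04-24.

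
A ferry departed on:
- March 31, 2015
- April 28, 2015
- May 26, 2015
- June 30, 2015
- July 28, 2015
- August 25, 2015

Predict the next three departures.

September 29, 2015; October 27, 2015; November 24, 2015

All Tuesdays; the gaps (28, 28, 35, 28, 28) vary with month length.
This is the last Tuesday of each month.
Last Tuesday of September 2015: September 29, 2015.
Last Tuesday of October 2015: October 27, 2015.
November 2015 ends with Tuesday November 24, 2015.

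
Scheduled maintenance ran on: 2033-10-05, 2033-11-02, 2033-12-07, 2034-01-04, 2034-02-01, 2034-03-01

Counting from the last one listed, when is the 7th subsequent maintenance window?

All dates are Wednesdays, 28, 35, 28, 28, 28 days apart.
Specifically, the 1st Wednesday of each month.
April 2034 — 1st Wednesday is 2034-04-05.
1st Wednesday of May 2034: 2034-05-03.
1st Wednesday of June 2034: 2034-06-07.
July 2034 — 1st Wednesday is 2034-07-05.
1st Wednesday of August 2034: 2034-08-02.
1st Wednesday of September 2034: 2034-09-06.
October 2034 — 1st Wednesday is 2034-10-04.

2034-10-04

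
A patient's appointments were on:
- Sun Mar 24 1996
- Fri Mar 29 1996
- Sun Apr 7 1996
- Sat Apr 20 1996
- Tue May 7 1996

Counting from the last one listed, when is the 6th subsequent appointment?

Sat Nov 9 1996

Gaps: 5, 9, 13, 17 days — each gap is 4 larger than the previous one.
Next gap: 21 days. Tue May 7 1996 + 21 days = Tue May 28 1996.
Next gap: 25 days. Tue May 28 1996 + 25 days = Sat Jun 22 1996.
Next gap: 29 days. Sat Jun 22 1996 + 29 days = Sun Jul 21 1996.
Next gap: 33 days. Sun Jul 21 1996 + 33 days = Fri Aug 23 1996.
Next gap: 37 days. Fri Aug 23 1996 + 37 days = Sun Sep 29 1996.
Next gap: 41 days. Sun Sep 29 1996 + 41 days = Sat Nov 9 1996.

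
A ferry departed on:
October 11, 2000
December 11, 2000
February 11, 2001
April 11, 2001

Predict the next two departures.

June 11, 2001; August 11, 2001

The day-of-month is always 11 (61, 62, 59 days between events).
So this recurs on the 11th of every 2 months.
June 2001: June 11, 2001.
August 2001: August 11, 2001.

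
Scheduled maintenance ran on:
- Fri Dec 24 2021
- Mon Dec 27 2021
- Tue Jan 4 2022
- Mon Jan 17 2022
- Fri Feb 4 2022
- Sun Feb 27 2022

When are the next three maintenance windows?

Sun Mar 27 2022, Fri Apr 29 2022, Mon Jun 6 2022

Intervals are 3, 8, 13, 18, 23 days — an arithmetic progression with common difference 5.
Next gap: 28 days. Sun Feb 27 2022 + 28 days = Sun Mar 27 2022.
Next gap: 33 days. Sun Mar 27 2022 + 33 days = Fri Apr 29 2022.
Next gap: 38 days. Fri Apr 29 2022 + 38 days = Mon Jun 6 2022.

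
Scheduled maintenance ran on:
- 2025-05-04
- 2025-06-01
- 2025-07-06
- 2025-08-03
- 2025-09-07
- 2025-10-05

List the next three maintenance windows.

These are Sundays at 28- or 35-day spacing (28, 35, 28, 35, 28).
The pattern: 1st Sunday of the month.
November 2025 — 1st Sunday is 2025-11-02.
December 2025 — 1st Sunday is 2025-12-07.
January 2026 — 1st Sunday is 2026-01-04.

2025-11-02, 2025-12-07, 2026-01-04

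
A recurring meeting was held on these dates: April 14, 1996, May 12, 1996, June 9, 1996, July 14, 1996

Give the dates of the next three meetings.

Gaps: 28, 28, 35 days — a mix of 28 and 35. Every date is a Sunday.
Each is the 2nd Sunday of its month.
2nd Sunday of August 1996: August 11, 1996.
September 1996 — 2nd Sunday is September 8, 1996.
October 1996 — 2nd Sunday is October 13, 1996.

August 11, 1996; September 8, 1996; October 13, 1996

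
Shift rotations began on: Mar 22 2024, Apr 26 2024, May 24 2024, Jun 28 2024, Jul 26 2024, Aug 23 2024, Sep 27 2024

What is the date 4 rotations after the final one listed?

Gaps: 35, 28, 35, 28, 28, 35 days — a mix of 28 and 35. Every date is a Friday.
Each is the 4th Friday of its month.
October 2024 — 4th Friday is Oct 25 2024.
4th Friday of November 2024: Nov 22 2024.
4th Friday of December 2024: Dec 27 2024.
4th Friday of January 2025: Jan 24 2025.

Jan 24 2025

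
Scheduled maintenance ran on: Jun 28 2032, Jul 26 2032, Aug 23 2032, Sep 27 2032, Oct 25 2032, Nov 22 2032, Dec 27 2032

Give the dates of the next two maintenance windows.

Gaps: 28, 28, 35, 28, 28, 35 days — a mix of 28 and 35. Every date is a Monday.
Each is the 4th Monday of its month.
4th Monday of January 2033: Jan 24 2033.
February 2033 — 4th Monday is Feb 28 2033.

Jan 24 2033, Feb 28 2033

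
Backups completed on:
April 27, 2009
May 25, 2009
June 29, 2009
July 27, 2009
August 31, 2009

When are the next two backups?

Every date is a Monday; gaps 28, 35, 28, 35 days.
Each is the last Monday of its month (at least one falls on the 29th or later, ruling out '4th Monday').
September 2009 ends with Monday September 28, 2009.
October 2009 ends with Monday October 26, 2009.

September 28, 2009; October 26, 2009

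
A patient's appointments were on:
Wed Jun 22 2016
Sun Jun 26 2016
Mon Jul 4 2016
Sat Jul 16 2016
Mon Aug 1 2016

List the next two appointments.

The spacing grows by 4 each time: 4, 8, 12, 16 days.
Next gap: 20 days. Mon Aug 1 2016 + 20 days = Sun Aug 21 2016.
Next gap: 24 days. Sun Aug 21 2016 + 24 days = Wed Sep 14 2016.

Sun Aug 21 2016, Wed Sep 14 2016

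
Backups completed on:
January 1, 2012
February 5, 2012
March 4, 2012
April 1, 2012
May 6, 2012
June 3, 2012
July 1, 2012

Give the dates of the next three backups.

August 5, 2012; September 2, 2012; October 7, 2012

These are Sundays at 28- or 35-day spacing (35, 28, 28, 35, 28, 28).
The pattern: 1st Sunday of the month.
1st Sunday of August 2012: August 5, 2012.
1st Sunday of September 2012: September 2, 2012.
1st Sunday of October 2012: October 7, 2012.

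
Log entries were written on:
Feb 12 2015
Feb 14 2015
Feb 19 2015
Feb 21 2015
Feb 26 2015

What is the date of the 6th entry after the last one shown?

Mar 19 2015

Every event lands on a Thursday or Saturday (gaps cycle 2, 5, 2, 5).
So the schedule is: every Thursday and Saturday.
Next Saturday: Feb 28 2015.
Next Thursday: Mar 5 2015.
Next Saturday: Mar 7 2015.
The following Thursday is Mar 12 2015.
The following Saturday is Mar 14 2015.
Next Thursday: Mar 19 2015.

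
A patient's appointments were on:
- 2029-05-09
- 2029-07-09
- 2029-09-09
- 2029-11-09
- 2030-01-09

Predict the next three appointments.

2030-03-09, 2030-05-09, 2030-07-09

Gaps: 61, 62, 61, 61 days — not constant. Every event is on the 9th of the month.
Pattern: the 9th of every 2 months.
Next: March 2030 → 2030-03-09.
Next: May 2030 → 2030-05-09.
Next: July 2030 → 2030-07-09.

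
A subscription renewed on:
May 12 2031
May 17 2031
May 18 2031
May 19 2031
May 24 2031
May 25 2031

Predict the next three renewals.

Gaps: 5, 1, 1, 5, 1 days — not constant, but cyclic with period 3.
The events fall on every Monday, Saturday and Sunday.
Next Monday: May 26 2031.
Next Saturday: May 31 2031.
Next Sunday: Jun 1 2031.

May 26 2031, May 31 2031, Jun 1 2031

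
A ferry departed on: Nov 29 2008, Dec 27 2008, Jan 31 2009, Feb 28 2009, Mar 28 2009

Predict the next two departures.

Every date is a Saturday; gaps 28, 35, 28, 28 days.
Each is the last Saturday of its month (at least one falls on the 29th or later, ruling out '4th Saturday').
April 2009 ends with Saturday Apr 25 2009.
May 2009 ends with Saturday May 30 2009.

Apr 25 2009, May 30 2009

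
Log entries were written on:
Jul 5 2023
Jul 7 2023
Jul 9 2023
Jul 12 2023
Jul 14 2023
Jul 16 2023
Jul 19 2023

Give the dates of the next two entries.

Gaps: 2, 2, 3, 2, 2, 3 days — not constant, but cyclic with period 3.
The events fall on every Wednesday, Friday and Sunday.
Next Friday: Jul 21 2023.
The following Sunday is Jul 23 2023.

Jul 21 2023, Jul 23 2023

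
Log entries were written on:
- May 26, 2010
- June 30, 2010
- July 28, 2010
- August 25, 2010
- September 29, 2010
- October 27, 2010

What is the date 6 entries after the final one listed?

April 27, 2011

Every date is a Wednesday; gaps 35, 28, 28, 35, 28 days.
Each is the last Wednesday of its month (at least one falls on the 29th or later, ruling out '4th Wednesday').
Last Wednesday of November 2010: November 24, 2010.
December 2010 ends with Wednesday December 29, 2010.
January 2011 ends with Wednesday January 26, 2011.
February 2011 ends with Wednesday February 23, 2011.
March 2011 ends with Wednesday March 30, 2011.
April 2011 ends with Wednesday April 27, 2011.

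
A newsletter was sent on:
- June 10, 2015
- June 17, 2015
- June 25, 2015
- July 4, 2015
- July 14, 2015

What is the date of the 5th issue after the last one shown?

The spacing grows by 1 each time: 7, 8, 9, 10 days.
Next gap: 11 days. July 14, 2015 + 11 days = July 25, 2015.
Next gap: 12 days. July 25, 2015 + 12 days = August 6, 2015.
Next gap: 13 days. August 6, 2015 + 13 days = August 19, 2015.
Next gap: 14 days. August 19, 2015 + 14 days = September 2, 2015.
Next gap: 15 days. September 2, 2015 + 15 days = September 17, 2015.

September 17, 2015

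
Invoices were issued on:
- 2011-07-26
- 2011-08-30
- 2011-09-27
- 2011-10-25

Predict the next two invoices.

2011-11-29, 2011-12-27

All Tuesdays; the gaps (35, 28, 28) vary with month length.
This is the last Tuesday of each month.
Last Tuesday of November 2011: 2011-11-29.
December 2011 ends with Tuesday 2011-12-27.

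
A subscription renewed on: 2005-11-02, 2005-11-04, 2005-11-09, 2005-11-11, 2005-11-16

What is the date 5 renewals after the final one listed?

Every event lands on a Wednesday or Friday (gaps cycle 2, 5, 2, 5).
So the schedule is: every Wednesday and Friday.
The following Friday is 2005-11-18.
Next Wednesday: 2005-11-23.
Next Friday: 2005-11-25.
The following Wednesday is 2005-11-30.
The following Friday is 2005-12-02.

2005-12-02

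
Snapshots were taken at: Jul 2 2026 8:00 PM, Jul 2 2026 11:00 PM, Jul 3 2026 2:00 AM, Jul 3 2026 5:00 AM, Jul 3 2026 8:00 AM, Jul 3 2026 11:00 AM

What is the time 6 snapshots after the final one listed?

Jul 4 2026 5:00 AM

The interval is a steady 3 hours (3, 3, 3, 3, 3).
Jul 3 2026 11:00 AM + 3 h = Jul 3 2026 2:00 PM.
Jul 3 2026 2:00 PM + 3 h = Jul 3 2026 5:00 PM.
Jul 3 2026 5:00 PM + 3 h = Jul 3 2026 8:00 PM.
Jul 3 2026 8:00 PM + 3 h = Jul 3 2026 11:00 PM.
Jul 3 2026 11:00 PM + 3 h = Jul 4 2026 2:00 AM.
Jul 4 2026 2:00 AM + 3 h = Jul 4 2026 5:00 AM.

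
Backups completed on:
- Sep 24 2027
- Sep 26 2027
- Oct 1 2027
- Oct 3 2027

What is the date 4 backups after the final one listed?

Gaps: 2, 5, 2 days — not constant, but cyclic with period 2.
The events fall on every Friday and Sunday.
The following Friday is Oct 8 2027.
The following Sunday is Oct 10 2027.
Next Friday: Oct 15 2027.
Next Sunday: Oct 17 2027.

Oct 17 2027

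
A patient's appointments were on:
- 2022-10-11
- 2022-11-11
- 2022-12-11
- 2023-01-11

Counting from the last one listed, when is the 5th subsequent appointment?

Gaps: 31, 30, 31 days — not constant. Every event is on the 11th of the month.
Pattern: the 11th of each month.
February 2023: 2023-02-11.
Next: March 2023 → 2023-03-11.
April 2023: 2023-04-11.
Next: May 2023 → 2023-05-11.
June 2023: 2023-06-11.

2023-06-11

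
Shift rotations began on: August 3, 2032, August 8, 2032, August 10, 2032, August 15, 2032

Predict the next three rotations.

August 17, 2032; August 22, 2032; August 24, 2032

The gap pattern 5, 2, 5 repeats every 2 events.
These are the Tuesdays and Sundays of each week.
The following Tuesday is August 17, 2032.
Next Sunday: August 22, 2032.
Next Tuesday: August 24, 2032.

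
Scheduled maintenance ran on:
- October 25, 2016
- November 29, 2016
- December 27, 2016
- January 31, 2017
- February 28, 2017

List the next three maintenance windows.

All Tuesdays; the gaps (35, 28, 35, 28) vary with month length.
This is the last Tuesday of each month.
March 2017 ends with Tuesday March 28, 2017.
April 2017 ends with Tuesday April 25, 2017.
May 2017 ends with Tuesday May 30, 2017.

March 28, 2017; April 25, 2017; May 30, 2017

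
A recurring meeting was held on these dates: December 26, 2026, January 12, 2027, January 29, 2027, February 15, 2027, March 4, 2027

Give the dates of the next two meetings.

March 21, 2027; April 7, 2027

Every event comes 17 days after the last (17, 17, 17, 17).
March 4, 2027 + 17 days = March 21, 2027.
March 21, 2027 + 17 days = April 7, 2027.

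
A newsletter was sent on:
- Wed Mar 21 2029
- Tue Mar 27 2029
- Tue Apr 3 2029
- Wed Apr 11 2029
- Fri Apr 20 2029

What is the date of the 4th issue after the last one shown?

Gaps: 6, 7, 8, 9 days — each gap is 1 larger than the previous one.
Next gap: 10 days. Fri Apr 20 2029 + 10 days = Mon Apr 30 2029.
Next gap: 11 days. Mon Apr 30 2029 + 11 days = Fri May 11 2029.
Next gap: 12 days. Fri May 11 2029 + 12 days = Wed May 23 2029.
Next gap: 13 days. Wed May 23 2029 + 13 days = Tue Jun 5 2029.

Tue Jun 5 2029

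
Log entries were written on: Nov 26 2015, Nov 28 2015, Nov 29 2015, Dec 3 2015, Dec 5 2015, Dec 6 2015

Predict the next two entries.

The gap pattern 2, 1, 4, 2, 1 repeats every 3 events.
These are the Thursdays, Saturdays and Sundays of each week.
Next Thursday: Dec 10 2015.
The following Saturday is Dec 12 2015.

Dec 10 2015, Dec 12 2015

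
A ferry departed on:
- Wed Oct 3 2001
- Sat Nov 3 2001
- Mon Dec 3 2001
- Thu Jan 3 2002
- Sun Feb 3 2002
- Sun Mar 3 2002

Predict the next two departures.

Gaps: 31, 30, 31, 31, 28 days — not constant. Every event is on the 3rd of the month.
Pattern: the 3rd of each month.
April 2002: Wed Apr 3 2002.
Next: May 2002 → Fri May 3 2002.

Wed Apr 3 2002, Fri May 3 2002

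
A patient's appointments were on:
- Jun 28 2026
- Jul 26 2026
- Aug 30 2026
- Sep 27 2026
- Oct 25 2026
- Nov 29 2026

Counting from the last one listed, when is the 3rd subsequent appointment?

Feb 28 2027

All Sundays; the gaps (28, 35, 28, 28, 35) vary with month length.
This is the last Sunday of each month.
December 2026 ends with Sunday Dec 27 2026.
January 2027 ends with Sunday Jan 31 2027.
Last Sunday of February 2027: Feb 28 2027.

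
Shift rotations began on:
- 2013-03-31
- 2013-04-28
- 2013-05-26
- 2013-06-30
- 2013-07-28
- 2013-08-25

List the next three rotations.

All Sundays; the gaps (28, 28, 35, 28, 28) vary with month length.
This is the last Sunday of each month.
Last Sunday of September 2013: 2013-09-29.
Last Sunday of October 2013: 2013-10-27.
Last Sunday of November 2013: 2013-11-24.

2013-09-29, 2013-10-27, 2013-11-24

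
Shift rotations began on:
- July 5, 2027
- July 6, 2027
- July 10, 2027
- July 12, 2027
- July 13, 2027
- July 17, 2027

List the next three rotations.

The gap pattern 1, 4, 2, 1, 4 repeats every 3 events.
These are the Mondays, Tuesdays and Saturdays of each week.
Next Monday: July 19, 2027.
The following Tuesday is July 20, 2027.
The following Saturday is July 24, 2027.

July 19, 2027; July 20, 2027; July 24, 2027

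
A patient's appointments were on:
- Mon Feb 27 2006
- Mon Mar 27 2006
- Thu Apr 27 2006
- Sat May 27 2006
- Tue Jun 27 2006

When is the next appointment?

Thu Jul 27 2006

Each date is the 27th; the gaps (28, 31, 30, 31) track the month lengths.
The rule is the 27th of each month.
Next: July 2006 → Thu Jul 27 2006.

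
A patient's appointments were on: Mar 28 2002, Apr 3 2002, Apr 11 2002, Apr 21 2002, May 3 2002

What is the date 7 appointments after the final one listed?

The spacing grows by 2 each time: 6, 8, 10, 12 days.
Next gap: 14 days. May 3 2002 + 14 days = May 17 2002.
Next gap: 16 days. May 17 2002 + 16 days = Jun 2 2002.
Next gap: 18 days. Jun 2 2002 + 18 days = Jun 20 2002.
Next gap: 20 days. Jun 20 2002 + 20 days = Jul 10 2002.
Next gap: 22 days. Jul 10 2002 + 22 days = Aug 1 2002.
Next gap: 24 days. Aug 1 2002 + 24 days = Aug 25 2002.
Next gap: 26 days. Aug 25 2002 + 26 days = Sep 20 2002.

Sep 20 2002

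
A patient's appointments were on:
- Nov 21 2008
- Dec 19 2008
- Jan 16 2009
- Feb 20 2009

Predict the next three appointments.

All dates are Fridays, 28, 28, 35 days apart.
Specifically, the 3rd Friday of each month.
March 2009 — 3rd Friday is Mar 20 2009.
3rd Friday of April 2009: Apr 17 2009.
May 2009 — 3rd Friday is May 15 2009.

Mar 20 2009, Apr 17 2009, May 15 2009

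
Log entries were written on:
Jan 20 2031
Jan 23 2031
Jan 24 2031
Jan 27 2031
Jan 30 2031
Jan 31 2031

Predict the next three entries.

Every event lands on a Monday or Thursday or Friday (gaps cycle 3, 1, 3, 3, 1).
So the schedule is: every Monday, Thursday and Friday.
The following Monday is Feb 3 2031.
The following Thursday is Feb 6 2031.
Next Friday: Feb 7 2031.

Feb 3 2031, Feb 6 2031, Feb 7 2031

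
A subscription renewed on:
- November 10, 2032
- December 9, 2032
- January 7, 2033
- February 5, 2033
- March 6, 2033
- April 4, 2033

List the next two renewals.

May 3, 2033; June 1, 2033

Every event comes 29 days after the last (29, 29, 29, 29, 29).
April 4, 2033 + 29 days = May 3, 2033.
May 3, 2033 + 29 days = June 1, 2033.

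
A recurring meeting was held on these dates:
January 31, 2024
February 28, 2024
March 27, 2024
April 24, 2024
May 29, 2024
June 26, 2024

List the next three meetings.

July 31, 2024; August 28, 2024; September 25, 2024

These are Wednesdays with 28, 28, 28, 35, 28-day gaps.
Each is the final Wednesday of its month — January 31, 2024 is past the 28th, so '4th Wednesday' doesn't fit.
Last Wednesday of July 2024: July 31, 2024.
August 2024 ends with Wednesday August 28, 2024.
September 2024 ends with Wednesday September 25, 2024.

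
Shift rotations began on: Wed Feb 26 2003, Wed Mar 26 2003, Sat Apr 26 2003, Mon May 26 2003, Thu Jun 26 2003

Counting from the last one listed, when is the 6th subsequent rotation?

Fri Dec 26 2003

Gaps: 28, 31, 30, 31 days — not constant. Every event is on the 26th of the month.
Pattern: the 26th of each month.
July 2003: Sat Jul 26 2003.
August 2003: Tue Aug 26 2003.
Next: September 2003 → Fri Sep 26 2003.
Next: October 2003 → Sun Oct 26 2003.
November 2003: Wed Nov 26 2003.
Next: December 2003 → Fri Dec 26 2003.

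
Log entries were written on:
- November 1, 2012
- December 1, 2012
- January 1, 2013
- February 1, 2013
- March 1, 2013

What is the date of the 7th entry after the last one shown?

The day-of-month is always 1 (30, 31, 31, 28 days between events).
So this recurs on the 1st of each month.
Next: April 2013 → April 1, 2013.
Next: May 2013 → May 1, 2013.
June 2013: June 1, 2013.
Next: July 2013 → July 1, 2013.
Next: August 2013 → August 1, 2013.
September 2013: September 1, 2013.
Next: October 2013 → October 1, 2013.

October 1, 2013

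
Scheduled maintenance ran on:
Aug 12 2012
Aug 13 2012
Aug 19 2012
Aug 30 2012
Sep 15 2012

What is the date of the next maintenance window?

The spacing grows by 5 each time: 1, 6, 11, 16 days.
Next gap: 21 days. Sep 15 2012 + 21 days = Oct 6 2012.

Oct 6 2012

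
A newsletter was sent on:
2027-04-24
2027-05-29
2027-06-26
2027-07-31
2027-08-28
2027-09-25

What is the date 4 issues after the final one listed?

These are Saturdays with 35, 28, 35, 28, 28-day gaps.
Each is the final Saturday of its month — 2027-05-29 is past the 28th, so '4th Saturday' doesn't fit.
October 2027 ends with Saturday 2027-10-30.
Last Saturday of November 2027: 2027-11-27.
Last Saturday of December 2027: 2027-12-25.
Last Saturday of January 2028: 2028-01-29.

2028-01-29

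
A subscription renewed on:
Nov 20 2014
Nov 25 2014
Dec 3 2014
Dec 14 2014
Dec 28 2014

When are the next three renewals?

Intervals are 5, 8, 11, 14 days — an arithmetic progression with common difference 3.
Next gap: 17 days. Dec 28 2014 + 17 days = Jan 14 2015.
Next gap: 20 days. Jan 14 2015 + 20 days = Feb 3 2015.
Next gap: 23 days. Feb 3 2015 + 23 days = Feb 26 2015.

Jan 14 2015, Feb 3 2015, Feb 26 2015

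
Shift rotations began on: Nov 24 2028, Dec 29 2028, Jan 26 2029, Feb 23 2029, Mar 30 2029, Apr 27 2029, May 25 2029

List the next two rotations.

Every date is a Friday; gaps 35, 28, 28, 35, 28, 28 days.
Each is the last Friday of its month (at least one falls on the 29th or later, ruling out '4th Friday').
Last Friday of June 2029: Jun 29 2029.
Last Friday of July 2029: Jul 27 2029.

Jun 29 2029, Jul 27 2029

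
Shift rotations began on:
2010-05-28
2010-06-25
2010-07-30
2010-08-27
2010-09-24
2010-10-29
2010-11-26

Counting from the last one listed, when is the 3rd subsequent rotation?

2011-02-25

These are Fridays with 28, 35, 28, 28, 35, 28-day gaps.
Each is the final Friday of its month — 2010-07-30 is past the 28th, so '4th Friday' doesn't fit.
Last Friday of December 2010: 2010-12-31.
Last Friday of January 2011: 2011-01-28.
Last Friday of February 2011: 2011-02-25.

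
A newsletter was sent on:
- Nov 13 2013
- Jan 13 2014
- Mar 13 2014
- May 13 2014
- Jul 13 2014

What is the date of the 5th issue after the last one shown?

Gaps: 61, 59, 61, 61 days — not constant. Every event is on the 13th of the month.
Pattern: the 13th of every 2 months.
Next: September 2014 → Sep 13 2014.
Next: November 2014 → Nov 13 2014.
January 2015: Jan 13 2015.
Next: March 2015 → Mar 13 2015.
May 2015: May 13 2015.

May 13 2015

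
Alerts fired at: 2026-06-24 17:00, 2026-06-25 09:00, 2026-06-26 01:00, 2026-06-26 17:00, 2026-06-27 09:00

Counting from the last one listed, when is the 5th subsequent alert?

The interval is a steady 16 hours (16, 16, 16, 16).
2026-06-27 09:00 + 16 h = 2026-06-28 01:00.
2026-06-28 01:00 + 16 h = 2026-06-28 17:00.
2026-06-28 17:00 + 16 h = 2026-06-29 09:00.
2026-06-29 09:00 + 16 h = 2026-06-30 01:00.
2026-06-30 01:00 + 16 h = 2026-06-30 17:00.

2026-06-30 17:00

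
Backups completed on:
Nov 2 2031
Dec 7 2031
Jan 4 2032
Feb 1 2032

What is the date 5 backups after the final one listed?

Gaps: 35, 28, 28 days — a mix of 28 and 35. Every date is a Sunday.
Each is the 1st Sunday of its month.
March 2032 — 1st Sunday is Mar 7 2032.
1st Sunday of April 2032: Apr 4 2032.
1st Sunday of May 2032: May 2 2032.
June 2032 — 1st Sunday is Jun 6 2032.
July 2032 — 1st Sunday is Jul 4 2032.

Jul 4 2032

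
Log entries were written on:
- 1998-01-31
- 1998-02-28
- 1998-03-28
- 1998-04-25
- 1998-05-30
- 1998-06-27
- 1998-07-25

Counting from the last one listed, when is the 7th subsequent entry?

1999-02-27

These are Saturdays with 28, 28, 28, 35, 28, 28-day gaps.
Each is the final Saturday of its month — 1998-01-31 is past the 28th, so '4th Saturday' doesn't fit.
Last Saturday of August 1998: 1998-08-29.
Last Saturday of September 1998: 1998-09-26.
October 1998 ends with Saturday 1998-10-31.
Last Saturday of November 1998: 1998-11-28.
Last Saturday of December 1998: 1998-12-26.
January 1999 ends with Saturday 1999-01-30.
Last Saturday of February 1999: 1999-02-27.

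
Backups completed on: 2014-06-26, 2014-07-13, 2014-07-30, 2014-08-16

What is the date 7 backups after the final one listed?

2014-12-13

Every event comes 17 days after the last (17, 17, 17).
2014-08-16 + 17 days = 2014-09-02.
2014-09-02 + 17 days = 2014-09-19.
2014-09-19 + 17 days = 2014-10-06.
2014-10-06 + 17 days = 2014-10-23.
2014-10-23 + 17 days = 2014-11-09.
2014-11-09 + 17 days = 2014-11-26.
2014-11-26 + 17 days = 2014-12-13.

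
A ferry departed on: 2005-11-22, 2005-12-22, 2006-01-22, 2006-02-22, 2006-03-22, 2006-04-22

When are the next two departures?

2006-05-22, 2006-06-22

Gaps: 30, 31, 31, 28, 31 days — not constant. Every event is on the 22nd of the month.
Pattern: the 22nd of each month.
May 2006: 2006-05-22.
Next: June 2006 → 2006-06-22.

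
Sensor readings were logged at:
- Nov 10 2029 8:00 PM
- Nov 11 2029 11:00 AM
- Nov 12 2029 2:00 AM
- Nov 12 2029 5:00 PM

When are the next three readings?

Nov 13 2029 8:00 AM, Nov 13 2029 11:00 PM, Nov 14 2029 2:00 PM

Spacing: 15, 15, 15 h — constant 15 h.
Nov 12 2029 5:00 PM + 15 h = Nov 13 2029 8:00 AM.
Nov 13 2029 8:00 AM + 15 h = Nov 13 2029 11:00 PM.
Nov 13 2029 11:00 PM + 15 h = Nov 14 2029 2:00 PM.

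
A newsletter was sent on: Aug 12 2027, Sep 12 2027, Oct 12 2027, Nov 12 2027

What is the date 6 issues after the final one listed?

May 12 2028

Gaps: 31, 30, 31 days — not constant. Every event is on the 12th of the month.
Pattern: the 12th of each month.
Next: December 2027 → Dec 12 2027.
Next: January 2028 → Jan 12 2028.
February 2028: Feb 12 2028.
March 2028: Mar 12 2028.
Next: April 2028 → Apr 12 2028.
Next: May 2028 → May 12 2028.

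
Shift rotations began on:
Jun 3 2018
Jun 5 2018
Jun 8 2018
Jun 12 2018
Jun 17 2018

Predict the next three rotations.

Gaps: 2, 3, 4, 5 days — each gap is 1 larger than the previous one.
Next gap: 6 days. Jun 17 2018 + 6 days = Jun 23 2018.
Next gap: 7 days. Jun 23 2018 + 7 days = Jun 30 2018.
Next gap: 8 days. Jun 30 2018 + 8 days = Jul 8 2018.

Jun 23 2018, Jun 30 2018, Jul 8 2018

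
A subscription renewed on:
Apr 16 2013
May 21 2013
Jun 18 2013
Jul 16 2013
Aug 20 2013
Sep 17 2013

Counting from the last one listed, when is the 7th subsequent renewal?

Apr 15 2014

These are Tuesdays at 28- or 35-day spacing (35, 28, 28, 35, 28).
The pattern: 3rd Tuesday of the month.
3rd Tuesday of October 2013: Oct 15 2013.
3rd Tuesday of November 2013: Nov 19 2013.
December 2013 — 3rd Tuesday is Dec 17 2013.
3rd Tuesday of January 2014: Jan 21 2014.
February 2014 — 3rd Tuesday is Feb 18 2014.
3rd Tuesday of March 2014: Mar 18 2014.
April 2014 — 3rd Tuesday is Apr 15 2014.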